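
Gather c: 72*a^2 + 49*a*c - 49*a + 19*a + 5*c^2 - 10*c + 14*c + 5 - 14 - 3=72*a^2 - 30*a + 5*c^2 + c*(49*a + 4) - 12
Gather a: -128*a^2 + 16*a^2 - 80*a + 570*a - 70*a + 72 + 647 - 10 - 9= -112*a^2 + 420*a + 700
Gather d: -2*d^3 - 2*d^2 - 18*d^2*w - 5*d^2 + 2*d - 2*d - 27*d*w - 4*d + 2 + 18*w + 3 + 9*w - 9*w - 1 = -2*d^3 + d^2*(-18*w - 7) + d*(-27*w - 4) + 18*w + 4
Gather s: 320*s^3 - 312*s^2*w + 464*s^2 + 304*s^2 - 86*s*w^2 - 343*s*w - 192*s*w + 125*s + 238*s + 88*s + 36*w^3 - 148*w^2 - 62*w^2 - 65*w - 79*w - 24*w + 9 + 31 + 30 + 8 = 320*s^3 + s^2*(768 - 312*w) + s*(-86*w^2 - 535*w + 451) + 36*w^3 - 210*w^2 - 168*w + 78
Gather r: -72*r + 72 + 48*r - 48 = 24 - 24*r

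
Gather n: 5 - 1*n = 5 - n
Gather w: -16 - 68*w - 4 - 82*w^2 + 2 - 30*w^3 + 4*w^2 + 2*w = -30*w^3 - 78*w^2 - 66*w - 18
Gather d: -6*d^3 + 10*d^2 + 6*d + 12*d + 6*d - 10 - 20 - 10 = -6*d^3 + 10*d^2 + 24*d - 40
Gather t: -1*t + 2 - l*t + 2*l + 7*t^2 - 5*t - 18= 2*l + 7*t^2 + t*(-l - 6) - 16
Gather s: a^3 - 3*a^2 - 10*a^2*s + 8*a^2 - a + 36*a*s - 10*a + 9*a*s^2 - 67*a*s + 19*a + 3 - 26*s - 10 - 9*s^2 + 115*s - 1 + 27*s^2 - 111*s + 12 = a^3 + 5*a^2 + 8*a + s^2*(9*a + 18) + s*(-10*a^2 - 31*a - 22) + 4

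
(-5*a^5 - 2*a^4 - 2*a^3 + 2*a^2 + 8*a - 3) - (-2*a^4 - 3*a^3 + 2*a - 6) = -5*a^5 + a^3 + 2*a^2 + 6*a + 3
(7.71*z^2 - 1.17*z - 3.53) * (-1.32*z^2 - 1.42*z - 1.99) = -10.1772*z^4 - 9.4038*z^3 - 9.0219*z^2 + 7.3409*z + 7.0247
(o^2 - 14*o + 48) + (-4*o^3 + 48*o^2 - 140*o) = -4*o^3 + 49*o^2 - 154*o + 48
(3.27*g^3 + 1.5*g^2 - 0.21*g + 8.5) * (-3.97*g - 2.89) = -12.9819*g^4 - 15.4053*g^3 - 3.5013*g^2 - 33.1381*g - 24.565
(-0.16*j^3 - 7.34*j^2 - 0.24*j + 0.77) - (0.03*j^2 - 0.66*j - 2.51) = -0.16*j^3 - 7.37*j^2 + 0.42*j + 3.28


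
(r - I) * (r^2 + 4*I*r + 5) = r^3 + 3*I*r^2 + 9*r - 5*I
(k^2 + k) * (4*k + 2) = 4*k^3 + 6*k^2 + 2*k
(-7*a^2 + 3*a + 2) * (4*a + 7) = -28*a^3 - 37*a^2 + 29*a + 14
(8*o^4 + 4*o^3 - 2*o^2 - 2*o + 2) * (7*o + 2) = 56*o^5 + 44*o^4 - 6*o^3 - 18*o^2 + 10*o + 4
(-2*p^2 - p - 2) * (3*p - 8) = -6*p^3 + 13*p^2 + 2*p + 16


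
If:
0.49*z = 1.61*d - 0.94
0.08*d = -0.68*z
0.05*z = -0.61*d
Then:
No Solution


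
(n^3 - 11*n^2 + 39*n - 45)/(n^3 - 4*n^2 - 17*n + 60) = (n - 3)/(n + 4)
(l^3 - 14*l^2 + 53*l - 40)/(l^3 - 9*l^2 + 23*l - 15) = (l - 8)/(l - 3)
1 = 1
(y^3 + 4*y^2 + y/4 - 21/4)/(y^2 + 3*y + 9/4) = (2*y^2 + 5*y - 7)/(2*y + 3)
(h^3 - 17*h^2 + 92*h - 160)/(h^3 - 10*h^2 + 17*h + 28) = (h^2 - 13*h + 40)/(h^2 - 6*h - 7)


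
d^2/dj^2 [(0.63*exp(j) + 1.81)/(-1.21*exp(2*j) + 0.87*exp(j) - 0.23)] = (-0.922383*exp(4*j) - 11.263285*exp(3*j) + 6.768135*exp(2*j) + 0.51884*exp(j) - 0.395508)*exp(j)/(1.771561*exp(6*j) - 3.821301*exp(5*j) + 3.757776*exp(4*j) - 2.111229*exp(3*j) + 0.714288*exp(2*j) - 0.138069*exp(j) + 0.012167)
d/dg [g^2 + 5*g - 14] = 2*g + 5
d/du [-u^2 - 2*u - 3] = -2*u - 2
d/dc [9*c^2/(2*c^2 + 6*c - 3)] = 54*c*(c - 1)/(4*c^4 + 24*c^3 + 24*c^2 - 36*c + 9)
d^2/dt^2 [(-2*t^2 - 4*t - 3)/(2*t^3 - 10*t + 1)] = 4*(-4*t^6 - 24*t^5 - 96*t^4 - 26*t^3 + 114*t^2 + 9*t - 171)/(8*t^9 - 120*t^7 + 12*t^6 + 600*t^5 - 120*t^4 - 994*t^3 + 300*t^2 - 30*t + 1)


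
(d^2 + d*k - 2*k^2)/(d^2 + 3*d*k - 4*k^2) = (d + 2*k)/(d + 4*k)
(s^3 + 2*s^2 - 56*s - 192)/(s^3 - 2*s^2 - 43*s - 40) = (s^2 + 10*s + 24)/(s^2 + 6*s + 5)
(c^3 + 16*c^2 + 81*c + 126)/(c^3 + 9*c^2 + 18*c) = (c + 7)/c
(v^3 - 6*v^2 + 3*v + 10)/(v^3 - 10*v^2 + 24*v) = (v^3 - 6*v^2 + 3*v + 10)/(v*(v^2 - 10*v + 24))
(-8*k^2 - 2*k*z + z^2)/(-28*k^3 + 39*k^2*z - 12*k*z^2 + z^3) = (2*k + z)/(7*k^2 - 8*k*z + z^2)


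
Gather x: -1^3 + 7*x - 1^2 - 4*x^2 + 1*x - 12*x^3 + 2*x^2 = -12*x^3 - 2*x^2 + 8*x - 2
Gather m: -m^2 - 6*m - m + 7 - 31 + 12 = -m^2 - 7*m - 12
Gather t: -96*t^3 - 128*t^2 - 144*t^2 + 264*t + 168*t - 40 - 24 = -96*t^3 - 272*t^2 + 432*t - 64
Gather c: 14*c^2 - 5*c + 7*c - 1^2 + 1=14*c^2 + 2*c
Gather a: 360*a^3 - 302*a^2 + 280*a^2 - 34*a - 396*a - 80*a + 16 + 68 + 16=360*a^3 - 22*a^2 - 510*a + 100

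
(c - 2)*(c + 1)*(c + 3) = c^3 + 2*c^2 - 5*c - 6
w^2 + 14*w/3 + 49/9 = (w + 7/3)^2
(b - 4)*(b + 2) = b^2 - 2*b - 8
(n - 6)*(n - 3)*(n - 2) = n^3 - 11*n^2 + 36*n - 36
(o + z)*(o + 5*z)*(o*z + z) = o^3*z + 6*o^2*z^2 + o^2*z + 5*o*z^3 + 6*o*z^2 + 5*z^3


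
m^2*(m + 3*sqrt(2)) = m^3 + 3*sqrt(2)*m^2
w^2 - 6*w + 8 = (w - 4)*(w - 2)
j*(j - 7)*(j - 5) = j^3 - 12*j^2 + 35*j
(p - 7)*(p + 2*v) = p^2 + 2*p*v - 7*p - 14*v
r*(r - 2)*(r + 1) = r^3 - r^2 - 2*r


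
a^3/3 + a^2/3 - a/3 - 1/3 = (a/3 + 1/3)*(a - 1)*(a + 1)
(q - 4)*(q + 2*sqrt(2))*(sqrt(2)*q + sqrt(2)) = sqrt(2)*q^3 - 3*sqrt(2)*q^2 + 4*q^2 - 12*q - 4*sqrt(2)*q - 16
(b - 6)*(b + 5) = b^2 - b - 30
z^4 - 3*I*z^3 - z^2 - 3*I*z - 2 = (z - 2*I)*(z - I)^2*(z + I)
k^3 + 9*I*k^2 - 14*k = k*(k + 2*I)*(k + 7*I)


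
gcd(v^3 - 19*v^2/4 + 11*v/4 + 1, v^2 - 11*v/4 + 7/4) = v - 1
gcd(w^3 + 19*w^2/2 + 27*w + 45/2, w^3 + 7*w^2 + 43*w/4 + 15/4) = w^2 + 13*w/2 + 15/2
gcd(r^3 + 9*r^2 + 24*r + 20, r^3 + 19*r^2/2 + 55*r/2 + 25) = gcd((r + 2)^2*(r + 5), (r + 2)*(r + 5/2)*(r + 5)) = r^2 + 7*r + 10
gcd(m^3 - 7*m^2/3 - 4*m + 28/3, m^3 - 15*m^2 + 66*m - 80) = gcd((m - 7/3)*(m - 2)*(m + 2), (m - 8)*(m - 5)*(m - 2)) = m - 2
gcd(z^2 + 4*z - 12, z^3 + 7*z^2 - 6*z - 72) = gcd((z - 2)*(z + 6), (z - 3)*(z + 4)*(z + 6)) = z + 6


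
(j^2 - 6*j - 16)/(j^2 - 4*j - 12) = (j - 8)/(j - 6)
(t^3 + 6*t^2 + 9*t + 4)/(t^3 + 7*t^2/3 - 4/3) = 3*(t^2 + 5*t + 4)/(3*t^2 + 4*t - 4)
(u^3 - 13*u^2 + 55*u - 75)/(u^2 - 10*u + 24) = (u^3 - 13*u^2 + 55*u - 75)/(u^2 - 10*u + 24)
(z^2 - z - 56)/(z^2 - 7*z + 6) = (z^2 - z - 56)/(z^2 - 7*z + 6)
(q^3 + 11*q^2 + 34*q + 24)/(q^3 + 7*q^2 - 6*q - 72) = (q + 1)/(q - 3)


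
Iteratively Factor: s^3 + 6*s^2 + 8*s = (s)*(s^2 + 6*s + 8) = s*(s + 2)*(s + 4)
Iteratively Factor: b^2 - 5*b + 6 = (b - 3)*(b - 2)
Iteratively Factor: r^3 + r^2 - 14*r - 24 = (r + 2)*(r^2 - r - 12) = (r + 2)*(r + 3)*(r - 4)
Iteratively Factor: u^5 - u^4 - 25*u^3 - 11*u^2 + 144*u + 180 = (u - 3)*(u^4 + 2*u^3 - 19*u^2 - 68*u - 60) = (u - 5)*(u - 3)*(u^3 + 7*u^2 + 16*u + 12) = (u - 5)*(u - 3)*(u + 3)*(u^2 + 4*u + 4) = (u - 5)*(u - 3)*(u + 2)*(u + 3)*(u + 2)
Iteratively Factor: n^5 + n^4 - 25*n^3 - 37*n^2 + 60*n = (n + 4)*(n^4 - 3*n^3 - 13*n^2 + 15*n) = (n - 5)*(n + 4)*(n^3 + 2*n^2 - 3*n) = (n - 5)*(n + 3)*(n + 4)*(n^2 - n) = (n - 5)*(n - 1)*(n + 3)*(n + 4)*(n)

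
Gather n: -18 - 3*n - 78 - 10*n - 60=-13*n - 156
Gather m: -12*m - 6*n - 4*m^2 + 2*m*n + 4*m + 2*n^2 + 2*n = -4*m^2 + m*(2*n - 8) + 2*n^2 - 4*n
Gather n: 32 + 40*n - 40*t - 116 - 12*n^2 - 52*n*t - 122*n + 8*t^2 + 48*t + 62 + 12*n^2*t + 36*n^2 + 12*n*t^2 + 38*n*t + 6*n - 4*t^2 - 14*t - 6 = n^2*(12*t + 24) + n*(12*t^2 - 14*t - 76) + 4*t^2 - 6*t - 28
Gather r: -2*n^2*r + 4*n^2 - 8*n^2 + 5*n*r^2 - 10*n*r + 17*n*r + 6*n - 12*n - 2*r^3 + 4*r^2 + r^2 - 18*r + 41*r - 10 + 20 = -4*n^2 - 6*n - 2*r^3 + r^2*(5*n + 5) + r*(-2*n^2 + 7*n + 23) + 10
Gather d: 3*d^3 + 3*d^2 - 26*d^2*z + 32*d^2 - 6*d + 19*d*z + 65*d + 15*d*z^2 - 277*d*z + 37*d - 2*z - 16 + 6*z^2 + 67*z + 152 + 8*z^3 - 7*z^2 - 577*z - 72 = 3*d^3 + d^2*(35 - 26*z) + d*(15*z^2 - 258*z + 96) + 8*z^3 - z^2 - 512*z + 64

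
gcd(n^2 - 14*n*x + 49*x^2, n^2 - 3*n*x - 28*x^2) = -n + 7*x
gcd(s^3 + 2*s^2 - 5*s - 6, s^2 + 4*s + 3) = s^2 + 4*s + 3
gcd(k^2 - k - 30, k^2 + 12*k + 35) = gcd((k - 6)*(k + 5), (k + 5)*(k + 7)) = k + 5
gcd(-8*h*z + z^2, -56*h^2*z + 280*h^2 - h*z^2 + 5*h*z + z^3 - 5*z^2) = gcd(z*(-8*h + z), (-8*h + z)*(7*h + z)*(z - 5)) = -8*h + z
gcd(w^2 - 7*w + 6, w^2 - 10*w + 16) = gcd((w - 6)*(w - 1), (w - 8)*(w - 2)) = 1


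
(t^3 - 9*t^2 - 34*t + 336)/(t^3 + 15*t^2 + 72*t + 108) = (t^2 - 15*t + 56)/(t^2 + 9*t + 18)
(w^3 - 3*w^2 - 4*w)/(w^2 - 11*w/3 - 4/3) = 3*w*(w + 1)/(3*w + 1)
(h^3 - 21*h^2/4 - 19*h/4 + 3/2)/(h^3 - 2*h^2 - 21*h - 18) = (h - 1/4)/(h + 3)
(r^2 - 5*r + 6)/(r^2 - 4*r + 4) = (r - 3)/(r - 2)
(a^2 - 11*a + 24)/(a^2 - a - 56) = (a - 3)/(a + 7)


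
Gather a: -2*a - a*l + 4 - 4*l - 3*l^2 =a*(-l - 2) - 3*l^2 - 4*l + 4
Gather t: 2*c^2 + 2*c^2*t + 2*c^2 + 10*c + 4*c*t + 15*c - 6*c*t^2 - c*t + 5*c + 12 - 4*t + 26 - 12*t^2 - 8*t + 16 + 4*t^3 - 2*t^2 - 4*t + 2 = 4*c^2 + 30*c + 4*t^3 + t^2*(-6*c - 14) + t*(2*c^2 + 3*c - 16) + 56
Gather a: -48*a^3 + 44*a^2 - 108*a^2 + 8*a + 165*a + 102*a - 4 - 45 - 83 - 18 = -48*a^3 - 64*a^2 + 275*a - 150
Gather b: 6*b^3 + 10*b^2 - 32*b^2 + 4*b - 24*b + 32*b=6*b^3 - 22*b^2 + 12*b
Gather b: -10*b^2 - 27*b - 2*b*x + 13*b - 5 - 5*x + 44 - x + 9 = -10*b^2 + b*(-2*x - 14) - 6*x + 48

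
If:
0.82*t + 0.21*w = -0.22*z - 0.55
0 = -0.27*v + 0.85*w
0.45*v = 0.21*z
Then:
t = -0.306255380200861*z - 0.670731707317073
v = 0.466666666666667*z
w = 0.148235294117647*z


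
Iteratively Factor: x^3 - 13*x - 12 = (x - 4)*(x^2 + 4*x + 3) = (x - 4)*(x + 1)*(x + 3)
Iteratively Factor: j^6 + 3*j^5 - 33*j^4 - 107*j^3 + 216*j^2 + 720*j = (j)*(j^5 + 3*j^4 - 33*j^3 - 107*j^2 + 216*j + 720) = j*(j + 4)*(j^4 - j^3 - 29*j^2 + 9*j + 180) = j*(j - 3)*(j + 4)*(j^3 + 2*j^2 - 23*j - 60) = j*(j - 5)*(j - 3)*(j + 4)*(j^2 + 7*j + 12) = j*(j - 5)*(j - 3)*(j + 4)^2*(j + 3)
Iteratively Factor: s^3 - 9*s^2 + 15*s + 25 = (s + 1)*(s^2 - 10*s + 25) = (s - 5)*(s + 1)*(s - 5)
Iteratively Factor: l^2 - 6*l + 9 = (l - 3)*(l - 3)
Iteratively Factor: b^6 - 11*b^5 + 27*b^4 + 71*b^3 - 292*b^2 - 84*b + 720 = (b - 4)*(b^5 - 7*b^4 - b^3 + 67*b^2 - 24*b - 180) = (b - 4)*(b + 2)*(b^4 - 9*b^3 + 17*b^2 + 33*b - 90) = (b - 4)*(b - 3)*(b + 2)*(b^3 - 6*b^2 - b + 30) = (b - 4)*(b - 3)*(b + 2)^2*(b^2 - 8*b + 15) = (b - 5)*(b - 4)*(b - 3)*(b + 2)^2*(b - 3)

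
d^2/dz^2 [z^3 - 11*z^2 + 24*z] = 6*z - 22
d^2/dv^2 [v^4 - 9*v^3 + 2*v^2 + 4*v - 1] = 12*v^2 - 54*v + 4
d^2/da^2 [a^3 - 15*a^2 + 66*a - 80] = 6*a - 30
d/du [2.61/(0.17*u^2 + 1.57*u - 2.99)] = (-0.8874*u - 4.0977)/(0.17*u^2 + 1.57*u - 2.99)^2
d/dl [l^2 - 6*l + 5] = 2*l - 6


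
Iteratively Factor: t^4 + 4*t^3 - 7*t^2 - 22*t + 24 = (t + 3)*(t^3 + t^2 - 10*t + 8) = (t - 2)*(t + 3)*(t^2 + 3*t - 4) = (t - 2)*(t + 3)*(t + 4)*(t - 1)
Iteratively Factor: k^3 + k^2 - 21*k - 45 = (k - 5)*(k^2 + 6*k + 9) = (k - 5)*(k + 3)*(k + 3)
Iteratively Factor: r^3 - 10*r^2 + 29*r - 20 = (r - 5)*(r^2 - 5*r + 4) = (r - 5)*(r - 1)*(r - 4)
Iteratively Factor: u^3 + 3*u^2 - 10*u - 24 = (u + 4)*(u^2 - u - 6) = (u - 3)*(u + 4)*(u + 2)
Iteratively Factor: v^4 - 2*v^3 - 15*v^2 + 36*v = (v)*(v^3 - 2*v^2 - 15*v + 36) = v*(v - 3)*(v^2 + v - 12) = v*(v - 3)*(v + 4)*(v - 3)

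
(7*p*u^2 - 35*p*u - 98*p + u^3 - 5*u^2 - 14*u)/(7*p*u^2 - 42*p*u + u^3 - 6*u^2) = (u^2 - 5*u - 14)/(u*(u - 6))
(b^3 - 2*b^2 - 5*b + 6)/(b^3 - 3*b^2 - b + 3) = (b + 2)/(b + 1)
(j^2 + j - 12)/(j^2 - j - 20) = (j - 3)/(j - 5)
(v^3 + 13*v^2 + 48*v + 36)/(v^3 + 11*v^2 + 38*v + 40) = (v^3 + 13*v^2 + 48*v + 36)/(v^3 + 11*v^2 + 38*v + 40)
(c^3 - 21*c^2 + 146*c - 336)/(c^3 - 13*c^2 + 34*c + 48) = (c - 7)/(c + 1)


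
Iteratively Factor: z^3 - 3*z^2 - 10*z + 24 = (z - 2)*(z^2 - z - 12) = (z - 2)*(z + 3)*(z - 4)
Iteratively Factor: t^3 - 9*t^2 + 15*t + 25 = (t - 5)*(t^2 - 4*t - 5) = (t - 5)^2*(t + 1)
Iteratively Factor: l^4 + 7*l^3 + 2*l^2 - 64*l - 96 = (l - 3)*(l^3 + 10*l^2 + 32*l + 32) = (l - 3)*(l + 4)*(l^2 + 6*l + 8) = (l - 3)*(l + 4)^2*(l + 2)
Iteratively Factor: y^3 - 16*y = (y + 4)*(y^2 - 4*y) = (y - 4)*(y + 4)*(y)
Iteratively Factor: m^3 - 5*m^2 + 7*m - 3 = (m - 1)*(m^2 - 4*m + 3) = (m - 1)^2*(m - 3)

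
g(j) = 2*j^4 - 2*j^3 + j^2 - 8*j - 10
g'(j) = 8*j^3 - 6*j^2 + 2*j - 8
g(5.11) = 1072.05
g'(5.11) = 913.01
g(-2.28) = 91.19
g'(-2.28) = -138.57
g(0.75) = -15.65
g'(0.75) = -6.50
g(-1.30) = 12.20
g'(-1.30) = -38.32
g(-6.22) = 3553.32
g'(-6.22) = -2177.71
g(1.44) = -16.82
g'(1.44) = 6.33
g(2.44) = 18.27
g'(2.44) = 77.37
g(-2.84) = 196.71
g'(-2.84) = -245.32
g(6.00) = 2138.00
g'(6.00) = 1516.00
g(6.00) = 2138.00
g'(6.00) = 1516.00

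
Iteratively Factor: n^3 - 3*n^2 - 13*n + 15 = (n - 5)*(n^2 + 2*n - 3) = (n - 5)*(n - 1)*(n + 3)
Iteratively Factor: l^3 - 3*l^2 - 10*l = (l)*(l^2 - 3*l - 10) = l*(l + 2)*(l - 5)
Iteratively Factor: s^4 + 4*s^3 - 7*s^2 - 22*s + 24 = (s - 2)*(s^3 + 6*s^2 + 5*s - 12) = (s - 2)*(s - 1)*(s^2 + 7*s + 12) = (s - 2)*(s - 1)*(s + 4)*(s + 3)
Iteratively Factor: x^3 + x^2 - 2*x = (x + 2)*(x^2 - x) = x*(x + 2)*(x - 1)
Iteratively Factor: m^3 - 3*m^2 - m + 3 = (m - 1)*(m^2 - 2*m - 3) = (m - 1)*(m + 1)*(m - 3)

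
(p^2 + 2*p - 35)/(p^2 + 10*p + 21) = (p - 5)/(p + 3)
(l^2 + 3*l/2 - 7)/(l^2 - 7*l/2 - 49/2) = (l - 2)/(l - 7)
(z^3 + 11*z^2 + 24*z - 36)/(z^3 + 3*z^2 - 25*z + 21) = (z^2 + 12*z + 36)/(z^2 + 4*z - 21)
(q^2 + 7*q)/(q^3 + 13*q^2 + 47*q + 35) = q/(q^2 + 6*q + 5)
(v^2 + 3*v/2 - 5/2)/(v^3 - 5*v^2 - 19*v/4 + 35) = 2*(v - 1)/(2*v^2 - 15*v + 28)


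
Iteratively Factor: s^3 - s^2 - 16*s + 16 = (s - 4)*(s^2 + 3*s - 4) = (s - 4)*(s - 1)*(s + 4)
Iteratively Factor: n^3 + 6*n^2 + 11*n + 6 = (n + 2)*(n^2 + 4*n + 3) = (n + 1)*(n + 2)*(n + 3)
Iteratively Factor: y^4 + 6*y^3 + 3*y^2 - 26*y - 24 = (y + 3)*(y^3 + 3*y^2 - 6*y - 8) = (y + 3)*(y + 4)*(y^2 - y - 2) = (y + 1)*(y + 3)*(y + 4)*(y - 2)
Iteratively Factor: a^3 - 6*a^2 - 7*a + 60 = (a - 4)*(a^2 - 2*a - 15) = (a - 5)*(a - 4)*(a + 3)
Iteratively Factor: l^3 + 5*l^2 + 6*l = (l)*(l^2 + 5*l + 6) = l*(l + 2)*(l + 3)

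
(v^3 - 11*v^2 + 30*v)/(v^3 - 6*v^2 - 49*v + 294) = v*(v - 5)/(v^2 - 49)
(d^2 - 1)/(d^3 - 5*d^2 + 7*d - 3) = (d + 1)/(d^2 - 4*d + 3)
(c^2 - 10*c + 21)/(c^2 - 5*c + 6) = (c - 7)/(c - 2)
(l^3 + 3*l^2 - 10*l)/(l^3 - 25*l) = (l - 2)/(l - 5)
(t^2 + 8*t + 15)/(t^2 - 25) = (t + 3)/(t - 5)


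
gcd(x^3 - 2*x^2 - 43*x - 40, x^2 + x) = x + 1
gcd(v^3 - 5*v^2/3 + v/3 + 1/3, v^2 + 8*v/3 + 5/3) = 1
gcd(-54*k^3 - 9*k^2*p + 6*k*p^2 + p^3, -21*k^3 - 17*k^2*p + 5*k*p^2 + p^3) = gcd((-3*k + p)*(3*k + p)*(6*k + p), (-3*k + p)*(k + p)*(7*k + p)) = -3*k + p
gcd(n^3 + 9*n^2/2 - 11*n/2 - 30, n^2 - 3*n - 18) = n + 3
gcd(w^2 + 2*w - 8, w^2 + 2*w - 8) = w^2 + 2*w - 8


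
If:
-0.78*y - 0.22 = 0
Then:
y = -0.28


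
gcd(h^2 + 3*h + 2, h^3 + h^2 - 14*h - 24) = h + 2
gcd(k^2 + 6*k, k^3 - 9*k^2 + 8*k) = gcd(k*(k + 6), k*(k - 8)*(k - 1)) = k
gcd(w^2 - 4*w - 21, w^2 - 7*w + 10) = 1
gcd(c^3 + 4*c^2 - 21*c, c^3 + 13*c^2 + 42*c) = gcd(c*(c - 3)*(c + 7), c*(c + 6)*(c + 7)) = c^2 + 7*c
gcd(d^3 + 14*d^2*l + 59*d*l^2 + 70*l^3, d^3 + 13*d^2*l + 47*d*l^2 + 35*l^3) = d^2 + 12*d*l + 35*l^2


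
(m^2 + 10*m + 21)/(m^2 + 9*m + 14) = (m + 3)/(m + 2)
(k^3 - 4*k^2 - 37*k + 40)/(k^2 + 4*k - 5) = k - 8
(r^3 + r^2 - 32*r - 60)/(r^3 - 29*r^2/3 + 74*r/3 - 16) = 3*(r^2 + 7*r + 10)/(3*r^2 - 11*r + 8)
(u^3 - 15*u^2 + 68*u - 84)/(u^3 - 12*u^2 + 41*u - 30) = (u^2 - 9*u + 14)/(u^2 - 6*u + 5)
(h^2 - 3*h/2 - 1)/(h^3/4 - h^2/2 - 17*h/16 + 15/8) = 8*(2*h^2 - 3*h - 2)/(4*h^3 - 8*h^2 - 17*h + 30)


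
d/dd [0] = 0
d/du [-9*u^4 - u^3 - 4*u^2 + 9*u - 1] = -36*u^3 - 3*u^2 - 8*u + 9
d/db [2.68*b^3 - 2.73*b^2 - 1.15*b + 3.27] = 8.04*b^2 - 5.46*b - 1.15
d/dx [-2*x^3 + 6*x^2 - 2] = 6*x*(2 - x)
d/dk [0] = 0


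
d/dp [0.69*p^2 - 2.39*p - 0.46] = 1.38*p - 2.39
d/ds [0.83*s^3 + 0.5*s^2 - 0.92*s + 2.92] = 2.49*s^2 + 1.0*s - 0.92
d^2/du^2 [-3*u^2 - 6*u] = -6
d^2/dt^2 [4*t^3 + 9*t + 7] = 24*t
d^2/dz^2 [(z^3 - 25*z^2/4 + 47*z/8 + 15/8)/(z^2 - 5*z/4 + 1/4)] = 20*(-4*z^3 + 60*z^2 - 72*z + 25)/(64*z^6 - 240*z^5 + 348*z^4 - 245*z^3 + 87*z^2 - 15*z + 1)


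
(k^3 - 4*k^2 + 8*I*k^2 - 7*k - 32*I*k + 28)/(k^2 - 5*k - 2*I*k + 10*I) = (k^3 + 4*k^2*(-1 + 2*I) - k*(7 + 32*I) + 28)/(k^2 - k*(5 + 2*I) + 10*I)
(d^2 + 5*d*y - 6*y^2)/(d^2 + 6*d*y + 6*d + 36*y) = (d - y)/(d + 6)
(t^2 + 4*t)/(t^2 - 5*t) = (t + 4)/(t - 5)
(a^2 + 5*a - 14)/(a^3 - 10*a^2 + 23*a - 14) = (a + 7)/(a^2 - 8*a + 7)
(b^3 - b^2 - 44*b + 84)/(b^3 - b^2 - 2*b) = (b^2 + b - 42)/(b*(b + 1))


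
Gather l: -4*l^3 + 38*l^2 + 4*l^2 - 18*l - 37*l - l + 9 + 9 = -4*l^3 + 42*l^2 - 56*l + 18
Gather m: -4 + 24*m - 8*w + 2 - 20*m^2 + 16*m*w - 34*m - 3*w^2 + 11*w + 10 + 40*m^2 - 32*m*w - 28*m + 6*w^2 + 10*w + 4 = 20*m^2 + m*(-16*w - 38) + 3*w^2 + 13*w + 12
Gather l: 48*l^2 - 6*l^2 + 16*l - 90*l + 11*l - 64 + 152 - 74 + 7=42*l^2 - 63*l + 21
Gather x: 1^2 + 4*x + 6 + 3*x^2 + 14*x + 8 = 3*x^2 + 18*x + 15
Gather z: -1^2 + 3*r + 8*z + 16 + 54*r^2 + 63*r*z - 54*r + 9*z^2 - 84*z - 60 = 54*r^2 - 51*r + 9*z^2 + z*(63*r - 76) - 45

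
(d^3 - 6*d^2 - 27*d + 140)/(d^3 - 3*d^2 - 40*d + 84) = (d^2 + d - 20)/(d^2 + 4*d - 12)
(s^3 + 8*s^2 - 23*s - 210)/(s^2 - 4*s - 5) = (s^2 + 13*s + 42)/(s + 1)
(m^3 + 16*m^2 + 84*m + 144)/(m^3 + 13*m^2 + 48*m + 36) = (m + 4)/(m + 1)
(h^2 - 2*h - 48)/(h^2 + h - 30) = (h - 8)/(h - 5)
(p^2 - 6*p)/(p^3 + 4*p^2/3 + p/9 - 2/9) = 9*p*(p - 6)/(9*p^3 + 12*p^2 + p - 2)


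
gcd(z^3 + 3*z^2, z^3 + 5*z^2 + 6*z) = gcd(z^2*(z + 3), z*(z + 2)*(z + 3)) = z^2 + 3*z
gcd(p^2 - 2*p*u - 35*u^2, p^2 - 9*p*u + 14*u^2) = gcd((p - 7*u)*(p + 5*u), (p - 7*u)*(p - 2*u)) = p - 7*u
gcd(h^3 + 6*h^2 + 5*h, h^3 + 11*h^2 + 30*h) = h^2 + 5*h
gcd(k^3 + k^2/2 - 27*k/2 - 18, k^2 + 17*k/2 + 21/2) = k + 3/2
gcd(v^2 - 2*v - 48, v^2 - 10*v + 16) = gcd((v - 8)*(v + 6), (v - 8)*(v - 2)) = v - 8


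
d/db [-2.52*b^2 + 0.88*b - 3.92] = 0.88 - 5.04*b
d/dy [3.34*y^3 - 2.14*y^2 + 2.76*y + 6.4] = 10.02*y^2 - 4.28*y + 2.76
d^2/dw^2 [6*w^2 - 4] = 12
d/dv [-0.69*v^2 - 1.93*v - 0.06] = -1.38*v - 1.93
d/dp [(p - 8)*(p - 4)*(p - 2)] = 3*p^2 - 28*p + 56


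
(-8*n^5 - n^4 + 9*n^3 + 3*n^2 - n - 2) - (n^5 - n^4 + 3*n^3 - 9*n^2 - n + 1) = -9*n^5 + 6*n^3 + 12*n^2 - 3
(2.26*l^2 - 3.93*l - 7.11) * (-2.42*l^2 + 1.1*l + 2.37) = -5.4692*l^4 + 11.9966*l^3 + 18.2394*l^2 - 17.1351*l - 16.8507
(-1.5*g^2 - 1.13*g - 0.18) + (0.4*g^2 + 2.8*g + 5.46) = -1.1*g^2 + 1.67*g + 5.28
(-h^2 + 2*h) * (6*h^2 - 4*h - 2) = -6*h^4 + 16*h^3 - 6*h^2 - 4*h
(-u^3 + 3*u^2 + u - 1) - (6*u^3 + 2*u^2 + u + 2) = -7*u^3 + u^2 - 3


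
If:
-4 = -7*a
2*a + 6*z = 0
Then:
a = 4/7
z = -4/21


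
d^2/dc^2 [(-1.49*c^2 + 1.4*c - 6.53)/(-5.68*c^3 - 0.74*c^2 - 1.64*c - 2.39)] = (96.1419520000001*c^6 - 271.00416*c^5 + 2409.496896*c^4 + 176.904416*c^3 + 598.67658*c^2 - 469.471248*c + 40.025198)/(183.250432*c^9 + 71.622528*c^8 + 168.062112*c^7 + 273.08612*c^6 + 108.798864*c^5 + 143.477172*c^4 + 119.148152*c^3 + 31.965294*c^2 + 28.103532*c + 13.651919)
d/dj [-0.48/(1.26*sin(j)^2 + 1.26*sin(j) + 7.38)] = (1.2096*sin(j) + 0.6048)*cos(j)/(1.26*sin(j)^2 + 1.26*sin(j) + 7.38)^2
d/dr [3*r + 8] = 3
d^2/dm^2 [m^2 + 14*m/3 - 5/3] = 2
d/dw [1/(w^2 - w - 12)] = (1 - 2*w)/(-w^2 + w + 12)^2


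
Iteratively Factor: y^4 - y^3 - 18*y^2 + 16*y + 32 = (y - 2)*(y^3 + y^2 - 16*y - 16) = (y - 4)*(y - 2)*(y^2 + 5*y + 4) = (y - 4)*(y - 2)*(y + 4)*(y + 1)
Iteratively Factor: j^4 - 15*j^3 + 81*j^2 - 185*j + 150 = (j - 2)*(j^3 - 13*j^2 + 55*j - 75) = (j - 5)*(j - 2)*(j^2 - 8*j + 15) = (j - 5)*(j - 3)*(j - 2)*(j - 5)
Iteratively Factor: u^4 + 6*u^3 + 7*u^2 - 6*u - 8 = (u - 1)*(u^3 + 7*u^2 + 14*u + 8) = (u - 1)*(u + 4)*(u^2 + 3*u + 2) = (u - 1)*(u + 1)*(u + 4)*(u + 2)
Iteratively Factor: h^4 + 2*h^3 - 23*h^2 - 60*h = (h - 5)*(h^3 + 7*h^2 + 12*h) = (h - 5)*(h + 4)*(h^2 + 3*h) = h*(h - 5)*(h + 4)*(h + 3)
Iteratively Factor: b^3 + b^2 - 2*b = (b + 2)*(b^2 - b) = b*(b + 2)*(b - 1)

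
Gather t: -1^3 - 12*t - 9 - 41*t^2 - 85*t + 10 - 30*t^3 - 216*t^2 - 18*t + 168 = -30*t^3 - 257*t^2 - 115*t + 168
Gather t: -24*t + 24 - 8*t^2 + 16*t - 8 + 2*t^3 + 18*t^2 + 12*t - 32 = 2*t^3 + 10*t^2 + 4*t - 16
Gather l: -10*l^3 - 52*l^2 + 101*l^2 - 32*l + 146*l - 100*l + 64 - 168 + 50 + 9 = -10*l^3 + 49*l^2 + 14*l - 45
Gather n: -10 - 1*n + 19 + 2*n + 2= n + 11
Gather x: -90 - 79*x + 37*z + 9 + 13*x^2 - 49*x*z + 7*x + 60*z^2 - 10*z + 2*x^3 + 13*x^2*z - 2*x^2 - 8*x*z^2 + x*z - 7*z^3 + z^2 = 2*x^3 + x^2*(13*z + 11) + x*(-8*z^2 - 48*z - 72) - 7*z^3 + 61*z^2 + 27*z - 81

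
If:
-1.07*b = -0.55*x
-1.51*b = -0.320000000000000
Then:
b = 0.21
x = 0.41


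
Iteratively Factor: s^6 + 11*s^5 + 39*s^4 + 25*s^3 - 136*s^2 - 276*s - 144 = (s + 1)*(s^5 + 10*s^4 + 29*s^3 - 4*s^2 - 132*s - 144) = (s + 1)*(s + 2)*(s^4 + 8*s^3 + 13*s^2 - 30*s - 72) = (s - 2)*(s + 1)*(s + 2)*(s^3 + 10*s^2 + 33*s + 36) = (s - 2)*(s + 1)*(s + 2)*(s + 3)*(s^2 + 7*s + 12) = (s - 2)*(s + 1)*(s + 2)*(s + 3)^2*(s + 4)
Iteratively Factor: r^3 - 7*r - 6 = (r - 3)*(r^2 + 3*r + 2) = (r - 3)*(r + 1)*(r + 2)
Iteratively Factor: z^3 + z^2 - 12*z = (z - 3)*(z^2 + 4*z) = (z - 3)*(z + 4)*(z)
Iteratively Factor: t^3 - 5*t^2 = (t)*(t^2 - 5*t) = t*(t - 5)*(t)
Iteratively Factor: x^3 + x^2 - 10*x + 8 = (x + 4)*(x^2 - 3*x + 2) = (x - 1)*(x + 4)*(x - 2)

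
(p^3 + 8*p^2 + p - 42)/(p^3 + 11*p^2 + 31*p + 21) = (p - 2)/(p + 1)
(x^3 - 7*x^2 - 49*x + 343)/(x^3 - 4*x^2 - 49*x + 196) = (x - 7)/(x - 4)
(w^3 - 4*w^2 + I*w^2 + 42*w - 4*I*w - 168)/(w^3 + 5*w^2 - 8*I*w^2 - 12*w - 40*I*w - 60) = (w^2 + w*(-4 + 7*I) - 28*I)/(w^2 + w*(5 - 2*I) - 10*I)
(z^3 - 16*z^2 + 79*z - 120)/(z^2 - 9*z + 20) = (z^2 - 11*z + 24)/(z - 4)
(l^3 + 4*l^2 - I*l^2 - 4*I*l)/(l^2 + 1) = l*(l + 4)/(l + I)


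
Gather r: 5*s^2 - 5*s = 5*s^2 - 5*s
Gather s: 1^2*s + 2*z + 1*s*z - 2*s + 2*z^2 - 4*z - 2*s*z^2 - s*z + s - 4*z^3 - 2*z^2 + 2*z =-2*s*z^2 - 4*z^3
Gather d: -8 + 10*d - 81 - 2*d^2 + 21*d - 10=-2*d^2 + 31*d - 99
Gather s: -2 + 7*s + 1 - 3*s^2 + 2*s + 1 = -3*s^2 + 9*s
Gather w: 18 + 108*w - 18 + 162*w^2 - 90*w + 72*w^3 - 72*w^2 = 72*w^3 + 90*w^2 + 18*w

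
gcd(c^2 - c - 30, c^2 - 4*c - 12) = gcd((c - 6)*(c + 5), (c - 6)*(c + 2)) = c - 6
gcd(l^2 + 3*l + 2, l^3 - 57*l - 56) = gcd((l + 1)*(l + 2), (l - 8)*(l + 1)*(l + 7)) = l + 1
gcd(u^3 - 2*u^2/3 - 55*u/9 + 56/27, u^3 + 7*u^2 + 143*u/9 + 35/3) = u + 7/3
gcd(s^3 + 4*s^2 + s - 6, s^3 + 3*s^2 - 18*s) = 1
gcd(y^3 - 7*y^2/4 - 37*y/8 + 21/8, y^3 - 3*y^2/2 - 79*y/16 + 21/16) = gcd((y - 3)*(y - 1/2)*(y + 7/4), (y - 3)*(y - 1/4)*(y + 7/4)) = y^2 - 5*y/4 - 21/4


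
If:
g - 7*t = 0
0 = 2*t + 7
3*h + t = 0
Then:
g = -49/2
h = 7/6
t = -7/2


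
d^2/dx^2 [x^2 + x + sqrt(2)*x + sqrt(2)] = 2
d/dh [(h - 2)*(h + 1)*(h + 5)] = 3*h^2 + 8*h - 7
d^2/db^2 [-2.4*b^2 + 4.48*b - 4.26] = -4.80000000000000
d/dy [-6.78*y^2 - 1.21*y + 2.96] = -13.56*y - 1.21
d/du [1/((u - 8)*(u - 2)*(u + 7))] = (-(u - 8)*(u - 2) - (u - 8)*(u + 7) - (u - 2)*(u + 7))/((u - 8)^2*(u - 2)^2*(u + 7)^2)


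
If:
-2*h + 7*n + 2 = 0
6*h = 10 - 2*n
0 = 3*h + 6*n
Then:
No Solution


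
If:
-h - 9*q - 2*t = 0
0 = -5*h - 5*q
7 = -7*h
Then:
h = -1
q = 1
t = -4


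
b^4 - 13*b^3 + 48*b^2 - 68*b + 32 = (b - 8)*(b - 2)^2*(b - 1)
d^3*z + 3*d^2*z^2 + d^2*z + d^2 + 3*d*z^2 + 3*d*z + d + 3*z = (d + 1)*(d + 3*z)*(d*z + 1)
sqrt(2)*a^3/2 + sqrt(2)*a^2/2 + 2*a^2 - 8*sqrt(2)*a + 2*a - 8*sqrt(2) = (a - 2*sqrt(2))*(a + 4*sqrt(2))*(sqrt(2)*a/2 + sqrt(2)/2)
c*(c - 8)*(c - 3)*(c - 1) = c^4 - 12*c^3 + 35*c^2 - 24*c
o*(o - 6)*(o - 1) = o^3 - 7*o^2 + 6*o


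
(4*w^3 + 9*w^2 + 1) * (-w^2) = -4*w^5 - 9*w^4 - w^2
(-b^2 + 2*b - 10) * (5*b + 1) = -5*b^3 + 9*b^2 - 48*b - 10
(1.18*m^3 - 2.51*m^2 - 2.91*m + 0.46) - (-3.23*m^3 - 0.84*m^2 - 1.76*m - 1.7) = 4.41*m^3 - 1.67*m^2 - 1.15*m + 2.16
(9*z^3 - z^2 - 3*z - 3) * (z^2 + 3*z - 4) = 9*z^5 + 26*z^4 - 42*z^3 - 8*z^2 + 3*z + 12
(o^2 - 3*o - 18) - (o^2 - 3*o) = -18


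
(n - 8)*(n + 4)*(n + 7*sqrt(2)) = n^3 - 4*n^2 + 7*sqrt(2)*n^2 - 28*sqrt(2)*n - 32*n - 224*sqrt(2)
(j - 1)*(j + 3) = j^2 + 2*j - 3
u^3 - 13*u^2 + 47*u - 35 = (u - 7)*(u - 5)*(u - 1)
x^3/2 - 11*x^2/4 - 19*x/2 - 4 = (x/2 + 1)*(x - 8)*(x + 1/2)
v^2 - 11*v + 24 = (v - 8)*(v - 3)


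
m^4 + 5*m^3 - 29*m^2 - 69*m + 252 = (m - 3)^2*(m + 4)*(m + 7)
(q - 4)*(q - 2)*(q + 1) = q^3 - 5*q^2 + 2*q + 8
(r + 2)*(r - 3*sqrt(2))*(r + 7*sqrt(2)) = r^3 + 2*r^2 + 4*sqrt(2)*r^2 - 42*r + 8*sqrt(2)*r - 84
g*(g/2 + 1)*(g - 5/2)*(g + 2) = g^4/2 + 3*g^3/4 - 3*g^2 - 5*g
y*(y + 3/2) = y^2 + 3*y/2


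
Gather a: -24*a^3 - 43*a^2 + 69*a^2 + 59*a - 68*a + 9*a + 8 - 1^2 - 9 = -24*a^3 + 26*a^2 - 2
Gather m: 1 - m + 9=10 - m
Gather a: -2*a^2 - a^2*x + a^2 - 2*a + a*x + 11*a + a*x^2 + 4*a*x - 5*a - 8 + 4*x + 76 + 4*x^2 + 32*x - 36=a^2*(-x - 1) + a*(x^2 + 5*x + 4) + 4*x^2 + 36*x + 32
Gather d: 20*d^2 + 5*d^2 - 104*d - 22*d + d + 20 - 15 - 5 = 25*d^2 - 125*d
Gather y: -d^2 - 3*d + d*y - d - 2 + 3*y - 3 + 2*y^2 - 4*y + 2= -d^2 - 4*d + 2*y^2 + y*(d - 1) - 3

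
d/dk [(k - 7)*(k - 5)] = 2*k - 12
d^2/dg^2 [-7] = 0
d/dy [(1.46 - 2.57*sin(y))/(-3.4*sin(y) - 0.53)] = 6.3261*cos(y)/(3.4*sin(y) + 0.53)^2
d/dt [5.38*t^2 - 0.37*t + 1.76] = 10.76*t - 0.37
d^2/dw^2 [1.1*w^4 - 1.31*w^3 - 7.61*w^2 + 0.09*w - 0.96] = 13.2*w^2 - 7.86*w - 15.22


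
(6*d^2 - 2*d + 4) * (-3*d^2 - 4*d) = -18*d^4 - 18*d^3 - 4*d^2 - 16*d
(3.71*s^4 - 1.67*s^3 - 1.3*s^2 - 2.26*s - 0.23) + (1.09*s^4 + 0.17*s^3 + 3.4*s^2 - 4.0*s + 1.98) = 4.8*s^4 - 1.5*s^3 + 2.1*s^2 - 6.26*s + 1.75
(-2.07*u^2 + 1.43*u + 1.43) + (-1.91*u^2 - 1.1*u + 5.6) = -3.98*u^2 + 0.33*u + 7.03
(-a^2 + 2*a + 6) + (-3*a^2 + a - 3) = -4*a^2 + 3*a + 3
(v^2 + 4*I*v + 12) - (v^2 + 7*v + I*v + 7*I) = -7*v + 3*I*v + 12 - 7*I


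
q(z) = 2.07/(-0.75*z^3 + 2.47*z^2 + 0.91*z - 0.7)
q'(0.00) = -3.84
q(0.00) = -2.96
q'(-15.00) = 0.00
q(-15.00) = 0.00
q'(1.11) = -1.38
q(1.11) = 0.89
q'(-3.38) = 0.03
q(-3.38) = 0.04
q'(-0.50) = 22.31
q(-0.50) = -4.66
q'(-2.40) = 0.10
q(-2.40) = 0.10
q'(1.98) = -0.16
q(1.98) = 0.42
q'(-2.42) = 0.10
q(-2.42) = 0.09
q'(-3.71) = 0.02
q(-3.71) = 0.03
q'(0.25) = -38.14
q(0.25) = -6.28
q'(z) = 2.07*(2.25*z^2 - 4.94*z - 0.91)/(-0.75*z^3 + 2.47*z^2 + 0.91*z - 0.7)^2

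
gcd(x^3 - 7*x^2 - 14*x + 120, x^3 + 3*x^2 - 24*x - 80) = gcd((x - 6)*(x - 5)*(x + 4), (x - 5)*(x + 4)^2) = x^2 - x - 20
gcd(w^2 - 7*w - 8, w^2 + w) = w + 1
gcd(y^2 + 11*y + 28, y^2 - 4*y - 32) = y + 4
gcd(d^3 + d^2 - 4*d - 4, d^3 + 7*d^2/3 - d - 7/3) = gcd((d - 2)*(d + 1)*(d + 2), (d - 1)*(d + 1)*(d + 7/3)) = d + 1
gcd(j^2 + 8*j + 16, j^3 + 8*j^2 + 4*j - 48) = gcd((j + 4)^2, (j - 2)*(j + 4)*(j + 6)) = j + 4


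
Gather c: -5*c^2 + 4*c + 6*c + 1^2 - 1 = -5*c^2 + 10*c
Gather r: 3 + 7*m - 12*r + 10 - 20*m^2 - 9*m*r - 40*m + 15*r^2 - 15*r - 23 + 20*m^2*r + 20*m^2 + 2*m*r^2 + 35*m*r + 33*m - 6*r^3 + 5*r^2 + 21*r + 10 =-6*r^3 + r^2*(2*m + 20) + r*(20*m^2 + 26*m - 6)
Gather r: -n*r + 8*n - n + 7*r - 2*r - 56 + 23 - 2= 7*n + r*(5 - n) - 35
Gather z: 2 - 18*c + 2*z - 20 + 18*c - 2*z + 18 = 0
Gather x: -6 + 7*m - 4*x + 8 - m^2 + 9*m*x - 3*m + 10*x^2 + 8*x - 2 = -m^2 + 4*m + 10*x^2 + x*(9*m + 4)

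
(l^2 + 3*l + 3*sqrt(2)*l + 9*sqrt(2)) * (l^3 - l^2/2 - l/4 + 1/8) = l^5 + 5*l^4/2 + 3*sqrt(2)*l^4 - 7*l^3/4 + 15*sqrt(2)*l^3/2 - 21*sqrt(2)*l^2/4 - 5*l^2/8 - 15*sqrt(2)*l/8 + 3*l/8 + 9*sqrt(2)/8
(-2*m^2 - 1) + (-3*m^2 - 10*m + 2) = -5*m^2 - 10*m + 1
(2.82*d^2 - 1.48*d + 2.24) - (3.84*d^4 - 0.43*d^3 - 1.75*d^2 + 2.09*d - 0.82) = -3.84*d^4 + 0.43*d^3 + 4.57*d^2 - 3.57*d + 3.06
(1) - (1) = 0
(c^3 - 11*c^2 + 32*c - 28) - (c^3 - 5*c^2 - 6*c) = -6*c^2 + 38*c - 28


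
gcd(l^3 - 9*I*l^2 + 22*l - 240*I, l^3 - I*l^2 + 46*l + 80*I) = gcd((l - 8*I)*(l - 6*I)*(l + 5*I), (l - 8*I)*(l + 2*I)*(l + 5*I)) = l^2 - 3*I*l + 40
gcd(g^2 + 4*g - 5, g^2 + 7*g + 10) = g + 5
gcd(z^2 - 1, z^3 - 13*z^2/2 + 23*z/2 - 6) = z - 1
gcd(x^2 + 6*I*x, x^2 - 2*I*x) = x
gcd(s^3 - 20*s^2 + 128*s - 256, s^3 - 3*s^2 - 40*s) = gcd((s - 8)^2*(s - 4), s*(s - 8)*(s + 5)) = s - 8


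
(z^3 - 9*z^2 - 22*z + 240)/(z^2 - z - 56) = (z^2 - z - 30)/(z + 7)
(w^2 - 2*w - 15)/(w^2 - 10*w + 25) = (w + 3)/(w - 5)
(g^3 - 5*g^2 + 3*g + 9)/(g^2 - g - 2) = (g^2 - 6*g + 9)/(g - 2)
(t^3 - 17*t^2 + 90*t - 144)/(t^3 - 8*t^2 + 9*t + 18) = (t - 8)/(t + 1)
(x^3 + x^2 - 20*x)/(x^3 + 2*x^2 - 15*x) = (x - 4)/(x - 3)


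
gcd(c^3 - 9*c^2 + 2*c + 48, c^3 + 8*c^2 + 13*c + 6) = 1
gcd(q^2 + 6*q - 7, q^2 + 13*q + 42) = q + 7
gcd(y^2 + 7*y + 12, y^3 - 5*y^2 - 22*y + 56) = y + 4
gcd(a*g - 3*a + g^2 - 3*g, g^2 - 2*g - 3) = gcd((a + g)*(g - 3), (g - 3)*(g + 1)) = g - 3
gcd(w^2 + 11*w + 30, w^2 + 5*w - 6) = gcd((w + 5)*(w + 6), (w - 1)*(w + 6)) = w + 6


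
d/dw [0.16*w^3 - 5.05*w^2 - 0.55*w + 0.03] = 0.48*w^2 - 10.1*w - 0.55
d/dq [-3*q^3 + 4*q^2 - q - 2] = -9*q^2 + 8*q - 1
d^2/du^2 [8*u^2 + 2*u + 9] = 16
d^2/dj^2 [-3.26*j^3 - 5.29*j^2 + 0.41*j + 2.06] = -19.56*j - 10.58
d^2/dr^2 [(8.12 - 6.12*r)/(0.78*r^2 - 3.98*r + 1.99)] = (-(1.56*r - 3.98)*(3.12*r - 7.96)*(6.12*r - 8.12) + (28.6416*r - 61.3824)*(0.78*r^2 - 3.98*r + 1.99))/(0.78*r^2 - 3.98*r + 1.99)^3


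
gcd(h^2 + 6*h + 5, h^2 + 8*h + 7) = h + 1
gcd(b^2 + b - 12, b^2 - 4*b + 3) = b - 3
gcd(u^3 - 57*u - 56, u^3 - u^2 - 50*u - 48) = u^2 - 7*u - 8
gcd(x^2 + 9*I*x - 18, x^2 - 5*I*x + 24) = x + 3*I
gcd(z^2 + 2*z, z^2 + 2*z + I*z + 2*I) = z + 2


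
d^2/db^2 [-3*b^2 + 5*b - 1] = -6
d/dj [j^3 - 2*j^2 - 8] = j*(3*j - 4)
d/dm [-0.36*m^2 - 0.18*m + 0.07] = -0.72*m - 0.18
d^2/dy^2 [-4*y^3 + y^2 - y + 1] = 2 - 24*y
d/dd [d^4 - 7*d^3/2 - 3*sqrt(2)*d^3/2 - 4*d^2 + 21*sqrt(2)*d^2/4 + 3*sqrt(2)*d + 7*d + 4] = 4*d^3 - 21*d^2/2 - 9*sqrt(2)*d^2/2 - 8*d + 21*sqrt(2)*d/2 + 3*sqrt(2) + 7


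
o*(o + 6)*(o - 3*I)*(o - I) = o^4 + 6*o^3 - 4*I*o^3 - 3*o^2 - 24*I*o^2 - 18*o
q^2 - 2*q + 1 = (q - 1)^2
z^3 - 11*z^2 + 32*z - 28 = (z - 7)*(z - 2)^2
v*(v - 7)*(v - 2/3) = v^3 - 23*v^2/3 + 14*v/3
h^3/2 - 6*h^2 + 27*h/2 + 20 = (h/2 + 1/2)*(h - 8)*(h - 5)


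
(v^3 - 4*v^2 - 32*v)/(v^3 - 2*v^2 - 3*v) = (-v^2 + 4*v + 32)/(-v^2 + 2*v + 3)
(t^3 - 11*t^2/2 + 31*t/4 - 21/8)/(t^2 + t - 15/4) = (4*t^2 - 16*t + 7)/(2*(2*t + 5))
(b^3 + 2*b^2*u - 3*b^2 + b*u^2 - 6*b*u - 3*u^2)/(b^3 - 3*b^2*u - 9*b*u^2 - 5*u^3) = (3 - b)/(-b + 5*u)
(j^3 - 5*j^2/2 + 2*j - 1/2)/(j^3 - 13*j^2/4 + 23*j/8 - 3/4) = 4*(j^2 - 2*j + 1)/(4*j^2 - 11*j + 6)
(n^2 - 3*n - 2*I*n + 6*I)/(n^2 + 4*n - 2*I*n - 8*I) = (n - 3)/(n + 4)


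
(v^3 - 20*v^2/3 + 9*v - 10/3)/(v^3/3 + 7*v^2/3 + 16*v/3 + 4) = (3*v^3 - 20*v^2 + 27*v - 10)/(v^3 + 7*v^2 + 16*v + 12)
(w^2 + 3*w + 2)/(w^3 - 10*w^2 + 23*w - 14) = (w^2 + 3*w + 2)/(w^3 - 10*w^2 + 23*w - 14)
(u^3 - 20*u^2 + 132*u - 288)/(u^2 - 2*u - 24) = (u^2 - 14*u + 48)/(u + 4)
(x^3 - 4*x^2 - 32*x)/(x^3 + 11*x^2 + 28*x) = (x - 8)/(x + 7)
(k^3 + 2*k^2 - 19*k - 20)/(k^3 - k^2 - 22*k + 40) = (k + 1)/(k - 2)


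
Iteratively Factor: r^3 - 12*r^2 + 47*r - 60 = (r - 3)*(r^2 - 9*r + 20) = (r - 5)*(r - 3)*(r - 4)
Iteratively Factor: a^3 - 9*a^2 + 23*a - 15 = (a - 5)*(a^2 - 4*a + 3) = (a - 5)*(a - 1)*(a - 3)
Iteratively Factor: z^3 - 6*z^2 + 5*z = (z - 1)*(z^2 - 5*z) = z*(z - 1)*(z - 5)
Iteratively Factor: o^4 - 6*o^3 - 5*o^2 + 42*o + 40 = (o - 5)*(o^3 - o^2 - 10*o - 8) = (o - 5)*(o - 4)*(o^2 + 3*o + 2) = (o - 5)*(o - 4)*(o + 1)*(o + 2)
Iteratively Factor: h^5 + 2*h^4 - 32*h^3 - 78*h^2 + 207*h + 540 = (h - 5)*(h^4 + 7*h^3 + 3*h^2 - 63*h - 108) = (h - 5)*(h + 4)*(h^3 + 3*h^2 - 9*h - 27) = (h - 5)*(h + 3)*(h + 4)*(h^2 - 9) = (h - 5)*(h + 3)^2*(h + 4)*(h - 3)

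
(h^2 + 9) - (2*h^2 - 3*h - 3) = -h^2 + 3*h + 12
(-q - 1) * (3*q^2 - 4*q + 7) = -3*q^3 + q^2 - 3*q - 7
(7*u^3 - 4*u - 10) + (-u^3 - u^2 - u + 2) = 6*u^3 - u^2 - 5*u - 8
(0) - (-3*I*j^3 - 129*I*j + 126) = 3*I*j^3 + 129*I*j - 126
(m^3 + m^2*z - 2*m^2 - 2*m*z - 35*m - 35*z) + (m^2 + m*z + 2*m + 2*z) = m^3 + m^2*z - m^2 - m*z - 33*m - 33*z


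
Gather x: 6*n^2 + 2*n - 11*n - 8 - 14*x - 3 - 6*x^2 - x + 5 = 6*n^2 - 9*n - 6*x^2 - 15*x - 6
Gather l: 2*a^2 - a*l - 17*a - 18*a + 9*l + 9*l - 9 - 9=2*a^2 - 35*a + l*(18 - a) - 18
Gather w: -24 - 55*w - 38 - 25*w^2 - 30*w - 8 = -25*w^2 - 85*w - 70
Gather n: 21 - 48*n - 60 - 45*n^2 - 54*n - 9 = -45*n^2 - 102*n - 48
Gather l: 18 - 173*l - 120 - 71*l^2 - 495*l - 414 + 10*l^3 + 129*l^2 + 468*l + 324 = 10*l^3 + 58*l^2 - 200*l - 192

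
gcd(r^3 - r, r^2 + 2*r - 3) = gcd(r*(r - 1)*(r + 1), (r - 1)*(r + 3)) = r - 1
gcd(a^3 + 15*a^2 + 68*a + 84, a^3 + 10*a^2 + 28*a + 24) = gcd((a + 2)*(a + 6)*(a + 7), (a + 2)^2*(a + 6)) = a^2 + 8*a + 12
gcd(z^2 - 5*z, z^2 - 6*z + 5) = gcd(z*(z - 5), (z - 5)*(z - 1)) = z - 5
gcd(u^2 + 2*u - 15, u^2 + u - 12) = u - 3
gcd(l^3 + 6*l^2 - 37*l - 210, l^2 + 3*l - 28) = l + 7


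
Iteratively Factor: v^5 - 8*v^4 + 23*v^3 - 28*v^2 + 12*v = (v)*(v^4 - 8*v^3 + 23*v^2 - 28*v + 12) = v*(v - 2)*(v^3 - 6*v^2 + 11*v - 6) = v*(v - 2)^2*(v^2 - 4*v + 3) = v*(v - 3)*(v - 2)^2*(v - 1)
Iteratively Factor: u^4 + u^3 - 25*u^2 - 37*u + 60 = (u - 5)*(u^3 + 6*u^2 + 5*u - 12) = (u - 5)*(u + 4)*(u^2 + 2*u - 3) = (u - 5)*(u - 1)*(u + 4)*(u + 3)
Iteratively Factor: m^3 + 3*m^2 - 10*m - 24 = (m - 3)*(m^2 + 6*m + 8) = (m - 3)*(m + 4)*(m + 2)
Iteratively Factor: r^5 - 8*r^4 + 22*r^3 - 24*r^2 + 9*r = (r - 3)*(r^4 - 5*r^3 + 7*r^2 - 3*r) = (r - 3)*(r - 1)*(r^3 - 4*r^2 + 3*r) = r*(r - 3)*(r - 1)*(r^2 - 4*r + 3) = r*(r - 3)^2*(r - 1)*(r - 1)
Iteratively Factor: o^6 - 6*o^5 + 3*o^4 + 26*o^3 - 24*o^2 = (o - 1)*(o^5 - 5*o^4 - 2*o^3 + 24*o^2) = (o - 3)*(o - 1)*(o^4 - 2*o^3 - 8*o^2) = (o - 4)*(o - 3)*(o - 1)*(o^3 + 2*o^2) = o*(o - 4)*(o - 3)*(o - 1)*(o^2 + 2*o) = o*(o - 4)*(o - 3)*(o - 1)*(o + 2)*(o)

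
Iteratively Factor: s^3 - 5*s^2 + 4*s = (s)*(s^2 - 5*s + 4) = s*(s - 4)*(s - 1)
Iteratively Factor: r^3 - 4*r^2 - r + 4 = (r - 4)*(r^2 - 1) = (r - 4)*(r + 1)*(r - 1)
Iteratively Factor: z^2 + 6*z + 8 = (z + 2)*(z + 4)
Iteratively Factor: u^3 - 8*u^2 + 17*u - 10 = (u - 1)*(u^2 - 7*u + 10) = (u - 2)*(u - 1)*(u - 5)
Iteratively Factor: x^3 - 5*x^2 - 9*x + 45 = (x + 3)*(x^2 - 8*x + 15) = (x - 3)*(x + 3)*(x - 5)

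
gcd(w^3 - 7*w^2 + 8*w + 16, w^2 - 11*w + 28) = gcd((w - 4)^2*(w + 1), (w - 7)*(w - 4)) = w - 4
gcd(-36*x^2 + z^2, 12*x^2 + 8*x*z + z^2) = 6*x + z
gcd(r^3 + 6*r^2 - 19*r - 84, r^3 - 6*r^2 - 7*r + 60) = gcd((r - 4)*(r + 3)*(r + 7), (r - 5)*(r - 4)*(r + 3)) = r^2 - r - 12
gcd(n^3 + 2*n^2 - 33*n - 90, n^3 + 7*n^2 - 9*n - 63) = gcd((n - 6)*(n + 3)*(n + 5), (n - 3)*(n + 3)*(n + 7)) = n + 3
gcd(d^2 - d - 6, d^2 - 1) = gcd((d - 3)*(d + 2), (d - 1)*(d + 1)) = 1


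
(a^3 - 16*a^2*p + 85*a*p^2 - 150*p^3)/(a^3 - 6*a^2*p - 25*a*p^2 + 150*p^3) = (a - 5*p)/(a + 5*p)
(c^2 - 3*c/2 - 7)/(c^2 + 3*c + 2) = (c - 7/2)/(c + 1)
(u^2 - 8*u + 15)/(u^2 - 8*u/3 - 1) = 3*(u - 5)/(3*u + 1)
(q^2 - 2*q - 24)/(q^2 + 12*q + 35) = (q^2 - 2*q - 24)/(q^2 + 12*q + 35)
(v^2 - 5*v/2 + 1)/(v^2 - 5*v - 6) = (-v^2 + 5*v/2 - 1)/(-v^2 + 5*v + 6)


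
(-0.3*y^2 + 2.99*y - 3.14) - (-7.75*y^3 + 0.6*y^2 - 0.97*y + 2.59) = 7.75*y^3 - 0.9*y^2 + 3.96*y - 5.73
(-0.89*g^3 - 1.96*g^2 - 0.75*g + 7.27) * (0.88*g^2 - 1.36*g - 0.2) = -0.7832*g^5 - 0.5144*g^4 + 2.1836*g^3 + 7.8096*g^2 - 9.7372*g - 1.454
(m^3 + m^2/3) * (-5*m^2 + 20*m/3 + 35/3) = -5*m^5 + 5*m^4 + 125*m^3/9 + 35*m^2/9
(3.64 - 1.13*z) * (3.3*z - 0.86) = -3.729*z^2 + 12.9838*z - 3.1304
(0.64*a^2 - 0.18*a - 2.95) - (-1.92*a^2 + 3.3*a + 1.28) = 2.56*a^2 - 3.48*a - 4.23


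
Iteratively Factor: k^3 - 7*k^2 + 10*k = (k - 2)*(k^2 - 5*k) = (k - 5)*(k - 2)*(k)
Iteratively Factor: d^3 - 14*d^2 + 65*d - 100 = (d - 5)*(d^2 - 9*d + 20) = (d - 5)^2*(d - 4)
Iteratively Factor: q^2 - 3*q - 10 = (q + 2)*(q - 5)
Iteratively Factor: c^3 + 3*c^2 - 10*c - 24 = (c - 3)*(c^2 + 6*c + 8) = (c - 3)*(c + 2)*(c + 4)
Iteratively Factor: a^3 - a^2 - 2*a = (a + 1)*(a^2 - 2*a) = a*(a + 1)*(a - 2)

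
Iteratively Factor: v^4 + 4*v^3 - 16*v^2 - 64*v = (v + 4)*(v^3 - 16*v) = (v - 4)*(v + 4)*(v^2 + 4*v) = v*(v - 4)*(v + 4)*(v + 4)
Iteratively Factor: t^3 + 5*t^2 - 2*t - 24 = (t + 4)*(t^2 + t - 6) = (t + 3)*(t + 4)*(t - 2)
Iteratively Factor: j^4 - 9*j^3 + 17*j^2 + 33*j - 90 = (j + 2)*(j^3 - 11*j^2 + 39*j - 45) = (j - 3)*(j + 2)*(j^2 - 8*j + 15) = (j - 5)*(j - 3)*(j + 2)*(j - 3)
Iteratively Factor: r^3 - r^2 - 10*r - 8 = (r - 4)*(r^2 + 3*r + 2) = (r - 4)*(r + 1)*(r + 2)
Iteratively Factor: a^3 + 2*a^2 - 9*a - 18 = (a + 2)*(a^2 - 9) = (a - 3)*(a + 2)*(a + 3)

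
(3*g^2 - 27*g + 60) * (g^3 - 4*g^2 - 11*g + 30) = 3*g^5 - 39*g^4 + 135*g^3 + 147*g^2 - 1470*g + 1800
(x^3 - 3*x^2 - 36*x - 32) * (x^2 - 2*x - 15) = x^5 - 5*x^4 - 45*x^3 + 85*x^2 + 604*x + 480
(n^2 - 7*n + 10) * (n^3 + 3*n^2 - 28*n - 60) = n^5 - 4*n^4 - 39*n^3 + 166*n^2 + 140*n - 600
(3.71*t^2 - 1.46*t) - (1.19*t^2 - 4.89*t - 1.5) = 2.52*t^2 + 3.43*t + 1.5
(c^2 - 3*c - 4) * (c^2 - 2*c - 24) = c^4 - 5*c^3 - 22*c^2 + 80*c + 96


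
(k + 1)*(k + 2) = k^2 + 3*k + 2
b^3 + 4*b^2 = b^2*(b + 4)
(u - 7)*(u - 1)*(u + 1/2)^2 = u^4 - 7*u^3 - 3*u^2/4 + 5*u + 7/4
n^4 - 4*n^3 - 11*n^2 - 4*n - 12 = (n - 6)*(n + 2)*(n - I)*(n + I)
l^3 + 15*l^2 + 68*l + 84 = (l + 2)*(l + 6)*(l + 7)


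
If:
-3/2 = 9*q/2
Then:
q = -1/3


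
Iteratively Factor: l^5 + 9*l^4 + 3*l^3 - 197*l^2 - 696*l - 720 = (l + 4)*(l^4 + 5*l^3 - 17*l^2 - 129*l - 180) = (l + 4)^2*(l^3 + l^2 - 21*l - 45) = (l - 5)*(l + 4)^2*(l^2 + 6*l + 9) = (l - 5)*(l + 3)*(l + 4)^2*(l + 3)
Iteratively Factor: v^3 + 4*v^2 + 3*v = (v)*(v^2 + 4*v + 3) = v*(v + 3)*(v + 1)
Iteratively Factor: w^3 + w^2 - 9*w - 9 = (w - 3)*(w^2 + 4*w + 3) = (w - 3)*(w + 1)*(w + 3)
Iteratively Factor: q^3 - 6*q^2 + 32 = (q + 2)*(q^2 - 8*q + 16) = (q - 4)*(q + 2)*(q - 4)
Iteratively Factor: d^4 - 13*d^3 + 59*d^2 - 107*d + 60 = (d - 4)*(d^3 - 9*d^2 + 23*d - 15) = (d - 4)*(d - 1)*(d^2 - 8*d + 15) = (d - 4)*(d - 3)*(d - 1)*(d - 5)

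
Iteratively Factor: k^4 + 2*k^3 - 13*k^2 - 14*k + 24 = (k - 1)*(k^3 + 3*k^2 - 10*k - 24) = (k - 1)*(k + 2)*(k^2 + k - 12) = (k - 3)*(k - 1)*(k + 2)*(k + 4)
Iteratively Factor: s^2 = (s)*(s)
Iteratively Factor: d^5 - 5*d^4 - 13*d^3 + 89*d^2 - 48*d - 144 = (d - 3)*(d^4 - 2*d^3 - 19*d^2 + 32*d + 48) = (d - 3)*(d + 4)*(d^3 - 6*d^2 + 5*d + 12) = (d - 4)*(d - 3)*(d + 4)*(d^2 - 2*d - 3) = (d - 4)*(d - 3)*(d + 1)*(d + 4)*(d - 3)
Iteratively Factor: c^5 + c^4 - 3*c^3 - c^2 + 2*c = (c + 2)*(c^4 - c^3 - c^2 + c) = (c + 1)*(c + 2)*(c^3 - 2*c^2 + c) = (c - 1)*(c + 1)*(c + 2)*(c^2 - c) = c*(c - 1)*(c + 1)*(c + 2)*(c - 1)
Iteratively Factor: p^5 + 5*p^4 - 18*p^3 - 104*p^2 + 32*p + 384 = (p + 3)*(p^4 + 2*p^3 - 24*p^2 - 32*p + 128) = (p - 2)*(p + 3)*(p^3 + 4*p^2 - 16*p - 64) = (p - 2)*(p + 3)*(p + 4)*(p^2 - 16) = (p - 2)*(p + 3)*(p + 4)^2*(p - 4)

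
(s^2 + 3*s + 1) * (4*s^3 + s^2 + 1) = 4*s^5 + 13*s^4 + 7*s^3 + 2*s^2 + 3*s + 1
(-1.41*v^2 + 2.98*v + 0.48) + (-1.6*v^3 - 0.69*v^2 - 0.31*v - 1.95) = -1.6*v^3 - 2.1*v^2 + 2.67*v - 1.47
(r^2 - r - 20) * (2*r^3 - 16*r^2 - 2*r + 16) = 2*r^5 - 18*r^4 - 26*r^3 + 338*r^2 + 24*r - 320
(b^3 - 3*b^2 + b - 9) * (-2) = -2*b^3 + 6*b^2 - 2*b + 18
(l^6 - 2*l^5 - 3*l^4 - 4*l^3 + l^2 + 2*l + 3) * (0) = 0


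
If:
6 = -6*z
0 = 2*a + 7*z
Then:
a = 7/2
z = -1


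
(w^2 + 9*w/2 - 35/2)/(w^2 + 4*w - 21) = (w - 5/2)/(w - 3)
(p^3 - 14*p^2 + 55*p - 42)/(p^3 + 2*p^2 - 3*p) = (p^2 - 13*p + 42)/(p*(p + 3))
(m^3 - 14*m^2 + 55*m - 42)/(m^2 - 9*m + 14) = (m^2 - 7*m + 6)/(m - 2)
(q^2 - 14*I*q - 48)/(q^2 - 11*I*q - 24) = (q - 6*I)/(q - 3*I)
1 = 1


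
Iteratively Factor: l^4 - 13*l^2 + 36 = (l + 2)*(l^3 - 2*l^2 - 9*l + 18) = (l - 2)*(l + 2)*(l^2 - 9) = (l - 2)*(l + 2)*(l + 3)*(l - 3)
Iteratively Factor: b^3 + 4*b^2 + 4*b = (b)*(b^2 + 4*b + 4) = b*(b + 2)*(b + 2)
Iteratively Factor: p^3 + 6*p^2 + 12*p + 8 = (p + 2)*(p^2 + 4*p + 4) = (p + 2)^2*(p + 2)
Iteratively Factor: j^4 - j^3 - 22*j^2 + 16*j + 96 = (j + 2)*(j^3 - 3*j^2 - 16*j + 48) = (j - 3)*(j + 2)*(j^2 - 16) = (j - 3)*(j + 2)*(j + 4)*(j - 4)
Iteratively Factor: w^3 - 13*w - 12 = (w + 1)*(w^2 - w - 12) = (w + 1)*(w + 3)*(w - 4)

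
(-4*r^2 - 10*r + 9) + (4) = -4*r^2 - 10*r + 13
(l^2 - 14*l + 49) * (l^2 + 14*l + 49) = l^4 - 98*l^2 + 2401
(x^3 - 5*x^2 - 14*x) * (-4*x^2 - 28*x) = -4*x^5 - 8*x^4 + 196*x^3 + 392*x^2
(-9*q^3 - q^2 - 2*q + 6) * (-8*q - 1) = 72*q^4 + 17*q^3 + 17*q^2 - 46*q - 6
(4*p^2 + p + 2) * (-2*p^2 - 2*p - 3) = -8*p^4 - 10*p^3 - 18*p^2 - 7*p - 6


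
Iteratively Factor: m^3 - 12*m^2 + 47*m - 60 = (m - 3)*(m^2 - 9*m + 20) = (m - 4)*(m - 3)*(m - 5)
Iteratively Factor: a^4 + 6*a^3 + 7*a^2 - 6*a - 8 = (a - 1)*(a^3 + 7*a^2 + 14*a + 8) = (a - 1)*(a + 4)*(a^2 + 3*a + 2) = (a - 1)*(a + 1)*(a + 4)*(a + 2)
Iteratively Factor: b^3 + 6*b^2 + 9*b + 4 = (b + 4)*(b^2 + 2*b + 1) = (b + 1)*(b + 4)*(b + 1)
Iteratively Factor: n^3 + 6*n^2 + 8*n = (n + 4)*(n^2 + 2*n) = (n + 2)*(n + 4)*(n)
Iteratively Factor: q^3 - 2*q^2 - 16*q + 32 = (q - 2)*(q^2 - 16) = (q - 2)*(q + 4)*(q - 4)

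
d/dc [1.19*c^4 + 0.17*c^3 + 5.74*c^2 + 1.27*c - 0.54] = 4.76*c^3 + 0.51*c^2 + 11.48*c + 1.27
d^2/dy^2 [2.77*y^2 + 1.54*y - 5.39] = 5.54000000000000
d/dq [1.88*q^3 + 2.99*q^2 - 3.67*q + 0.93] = 5.64*q^2 + 5.98*q - 3.67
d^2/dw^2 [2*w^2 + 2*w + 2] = 4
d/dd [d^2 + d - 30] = 2*d + 1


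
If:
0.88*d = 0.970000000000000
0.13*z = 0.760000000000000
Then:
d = 1.10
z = 5.85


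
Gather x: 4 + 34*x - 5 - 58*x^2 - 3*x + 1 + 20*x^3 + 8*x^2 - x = 20*x^3 - 50*x^2 + 30*x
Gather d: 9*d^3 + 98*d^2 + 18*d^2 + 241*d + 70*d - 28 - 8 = 9*d^3 + 116*d^2 + 311*d - 36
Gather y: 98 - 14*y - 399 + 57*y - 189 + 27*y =70*y - 490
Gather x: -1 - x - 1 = -x - 2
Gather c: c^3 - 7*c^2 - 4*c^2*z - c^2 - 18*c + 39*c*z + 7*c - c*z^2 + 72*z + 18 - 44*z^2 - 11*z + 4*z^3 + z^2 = c^3 + c^2*(-4*z - 8) + c*(-z^2 + 39*z - 11) + 4*z^3 - 43*z^2 + 61*z + 18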